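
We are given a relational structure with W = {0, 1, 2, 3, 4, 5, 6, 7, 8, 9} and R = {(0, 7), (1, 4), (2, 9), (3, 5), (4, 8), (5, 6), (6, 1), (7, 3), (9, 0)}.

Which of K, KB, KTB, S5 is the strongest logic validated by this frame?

K

Symmetric (axiom B): no — 0 R 7 but not 7 R 0.
Reflexive (axiom T): no — 0 is not related to itself.
Euclidean (axiom 5): no — 0 R 7 and 0 R 7, but not 7 R 7.
So F validates K; KB would additionally require R to be symmetric. The strongest is K.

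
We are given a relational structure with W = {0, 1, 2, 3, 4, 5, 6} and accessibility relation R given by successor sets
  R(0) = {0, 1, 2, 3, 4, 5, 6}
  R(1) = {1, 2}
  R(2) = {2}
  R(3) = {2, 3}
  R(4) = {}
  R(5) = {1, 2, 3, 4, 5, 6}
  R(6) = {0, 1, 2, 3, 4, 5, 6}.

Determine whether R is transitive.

Transitive: no — 5 R 6 and 6 R 0, but not 5 R 0.

No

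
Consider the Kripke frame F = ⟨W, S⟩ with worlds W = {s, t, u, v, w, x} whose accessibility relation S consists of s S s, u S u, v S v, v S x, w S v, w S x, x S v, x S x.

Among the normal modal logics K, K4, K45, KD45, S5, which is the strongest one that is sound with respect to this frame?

K45

Transitive (axiom 4): yes — every two-step S-path is closed by a direct edge.
Euclidean (axiom 5): yes — any two successors of a common world are S-related.
Serial (axiom D): no — t has no S-successor.
Reflexive (axiom T): no — t is not related to itself.
So F validates K, K4, K45; KD45 would additionally require S to be serial. The strongest is K45.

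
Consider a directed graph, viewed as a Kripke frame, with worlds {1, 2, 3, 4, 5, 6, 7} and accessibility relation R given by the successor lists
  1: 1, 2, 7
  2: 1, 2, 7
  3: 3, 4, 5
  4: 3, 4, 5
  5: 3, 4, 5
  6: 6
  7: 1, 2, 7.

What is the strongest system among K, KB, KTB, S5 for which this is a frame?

Symmetric (axiom B): yes — every pair in R has its reverse in R.
Reflexive (axiom T): yes — every world is R-related to itself.
Euclidean (axiom 5): yes — any two successors of a common world are R-related.
So F validates K, KB, KTB, S5. The strongest is S5.

S5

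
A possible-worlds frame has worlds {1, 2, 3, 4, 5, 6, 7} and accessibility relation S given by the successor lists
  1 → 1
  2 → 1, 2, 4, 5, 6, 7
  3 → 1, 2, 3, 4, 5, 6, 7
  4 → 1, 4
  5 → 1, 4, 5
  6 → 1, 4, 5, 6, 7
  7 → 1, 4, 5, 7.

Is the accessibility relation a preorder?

Yes

Reflexive: yes — every world is S-related to itself.
Transitive: yes — every two-step S-path is closed by a direct edge.
So S is a preorder.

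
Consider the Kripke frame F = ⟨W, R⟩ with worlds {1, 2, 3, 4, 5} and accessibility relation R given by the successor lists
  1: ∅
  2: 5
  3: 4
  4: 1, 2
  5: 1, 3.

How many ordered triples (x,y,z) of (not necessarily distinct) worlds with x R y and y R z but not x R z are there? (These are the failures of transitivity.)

Enumerating: (2,5,1), (2,5,3), (3,4,1), (3,4,2), (4,2,5), (5,3,4).

6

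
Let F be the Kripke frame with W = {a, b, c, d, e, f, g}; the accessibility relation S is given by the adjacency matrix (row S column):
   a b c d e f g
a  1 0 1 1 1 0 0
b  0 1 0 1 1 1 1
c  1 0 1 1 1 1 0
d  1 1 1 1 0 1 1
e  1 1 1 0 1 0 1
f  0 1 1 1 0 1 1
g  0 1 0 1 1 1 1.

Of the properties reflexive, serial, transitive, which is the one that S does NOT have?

Reflexive: yes — every world is S-related to itself.
Serial: yes — every world has a successor (e.g. a S a).
Transitive: no — a S c and c S f, but not a S f.
Only transitive fails.

transitive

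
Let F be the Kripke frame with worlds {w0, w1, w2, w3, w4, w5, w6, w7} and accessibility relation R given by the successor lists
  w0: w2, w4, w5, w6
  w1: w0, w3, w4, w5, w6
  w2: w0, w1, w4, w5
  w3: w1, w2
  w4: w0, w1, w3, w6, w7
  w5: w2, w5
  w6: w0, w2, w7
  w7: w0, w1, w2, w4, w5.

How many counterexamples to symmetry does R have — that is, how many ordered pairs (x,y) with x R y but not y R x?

15

Enumerating: (w0,w5), (w1,w0), (w1,w5), (w1,w6), (w2,w1), (w2,w4), (w3,w2), (w4,w3), (w4,w6), (w6,w2), (w6,w7), (w7,w0), (w7,w1), (w7,w2), (w7,w5).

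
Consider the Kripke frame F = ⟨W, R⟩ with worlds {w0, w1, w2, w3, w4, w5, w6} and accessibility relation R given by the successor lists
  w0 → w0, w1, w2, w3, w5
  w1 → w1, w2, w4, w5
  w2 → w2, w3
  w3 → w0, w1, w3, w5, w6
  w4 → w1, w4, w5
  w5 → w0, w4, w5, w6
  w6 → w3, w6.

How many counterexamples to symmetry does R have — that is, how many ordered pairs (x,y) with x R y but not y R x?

Enumerating: (w0,w1), (w0,w2), (w1,w2), (w1,w5), (w2,w3), (w3,w1), (w3,w5), (w5,w6).

8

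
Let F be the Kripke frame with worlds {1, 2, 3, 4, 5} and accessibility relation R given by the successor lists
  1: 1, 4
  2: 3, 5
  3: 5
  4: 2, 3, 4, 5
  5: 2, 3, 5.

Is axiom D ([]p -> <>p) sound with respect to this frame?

By correspondence theory, D is valid on a frame iff R is serial.
Serial: yes — every world has a successor (e.g. 1 R 1).

Yes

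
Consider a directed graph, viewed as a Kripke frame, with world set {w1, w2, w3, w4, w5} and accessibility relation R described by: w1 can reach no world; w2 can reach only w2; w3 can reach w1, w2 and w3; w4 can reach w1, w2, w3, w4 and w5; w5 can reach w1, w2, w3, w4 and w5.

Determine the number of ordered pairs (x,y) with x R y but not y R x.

Enumerating: (w3,w1), (w3,w2), (w4,w1), (w4,w2), (w4,w3), (w5,w1), (w5,w2), (w5,w3).

8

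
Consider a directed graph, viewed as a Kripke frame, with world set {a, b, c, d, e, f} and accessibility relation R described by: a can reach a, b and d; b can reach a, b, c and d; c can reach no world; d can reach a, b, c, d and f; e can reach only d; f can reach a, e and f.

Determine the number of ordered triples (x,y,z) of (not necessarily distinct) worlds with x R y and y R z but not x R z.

Enumerating: (a,b,c), (a,d,c), (a,d,f), (b,d,f), (d,f,e), (e,d,a), (e,d,b), (e,d,c), (e,d,f), (f,a,b), (f,a,d), (f,e,d).

12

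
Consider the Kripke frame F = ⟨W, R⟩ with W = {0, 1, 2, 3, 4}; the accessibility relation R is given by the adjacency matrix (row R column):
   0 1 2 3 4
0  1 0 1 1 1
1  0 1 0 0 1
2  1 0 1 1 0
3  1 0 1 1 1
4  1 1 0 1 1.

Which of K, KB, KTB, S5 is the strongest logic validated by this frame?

KTB

Symmetric (axiom B): yes — every pair in R has its reverse in R.
Reflexive (axiom T): yes — every world is R-related to itself.
Euclidean (axiom 5): no — 0 R 2 and 0 R 4, but not 2 R 4.
So F validates K, KB, KTB; S5 would additionally require R to be Euclidean. The strongest is KTB.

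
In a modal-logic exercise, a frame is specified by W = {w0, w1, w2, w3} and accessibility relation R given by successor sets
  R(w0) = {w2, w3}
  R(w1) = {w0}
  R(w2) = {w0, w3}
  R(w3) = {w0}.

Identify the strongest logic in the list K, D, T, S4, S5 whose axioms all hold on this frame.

Serial (axiom D): yes — every world has a successor (e.g. w0 R w2).
Reflexive (axiom T): no — w0 is not related to itself.
Transitive (axiom 4): no — w1 R w0 and w0 R w2, but not w1 R w2.
Euclidean (axiom 5): no — w0 R w3 and w0 R w2, but not w3 R w2.
So F validates K, D; T would additionally require R to be reflexive. The strongest is D.

D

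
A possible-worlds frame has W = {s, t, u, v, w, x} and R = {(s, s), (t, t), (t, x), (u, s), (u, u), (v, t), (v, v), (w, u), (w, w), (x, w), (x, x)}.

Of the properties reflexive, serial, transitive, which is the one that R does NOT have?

Reflexive: yes — every world is R-related to itself.
Serial: yes — every world has a successor (e.g. s R s).
Transitive: no — t R x and x R w, but not t R w.
Only transitive fails.

transitive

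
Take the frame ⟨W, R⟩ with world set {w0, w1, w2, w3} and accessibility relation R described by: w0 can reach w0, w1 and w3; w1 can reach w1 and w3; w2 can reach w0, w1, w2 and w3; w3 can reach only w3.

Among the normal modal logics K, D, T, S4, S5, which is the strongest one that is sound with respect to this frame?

Serial (axiom D): yes — every world has a successor (e.g. w0 R w0).
Reflexive (axiom T): yes — every world is R-related to itself.
Transitive (axiom 4): yes — every two-step R-path is closed by a direct edge.
Euclidean (axiom 5): no — w0 R w3 and w0 R w1, but not w3 R w1.
So F validates K, D, T, S4; S5 would additionally require R to be Euclidean. The strongest is S4.

S4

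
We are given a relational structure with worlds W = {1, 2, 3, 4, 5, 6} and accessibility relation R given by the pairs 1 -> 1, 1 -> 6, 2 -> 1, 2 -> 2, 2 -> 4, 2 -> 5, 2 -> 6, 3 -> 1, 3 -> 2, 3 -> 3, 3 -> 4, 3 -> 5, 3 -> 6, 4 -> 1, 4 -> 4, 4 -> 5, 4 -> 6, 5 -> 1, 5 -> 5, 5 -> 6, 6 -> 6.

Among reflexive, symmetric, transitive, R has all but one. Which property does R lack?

symmetric

Reflexive: yes — every world is R-related to itself.
Symmetric: no — 1 R 6 but not 6 R 1.
Transitive: yes — every two-step R-path is closed by a direct edge.
Only symmetric fails.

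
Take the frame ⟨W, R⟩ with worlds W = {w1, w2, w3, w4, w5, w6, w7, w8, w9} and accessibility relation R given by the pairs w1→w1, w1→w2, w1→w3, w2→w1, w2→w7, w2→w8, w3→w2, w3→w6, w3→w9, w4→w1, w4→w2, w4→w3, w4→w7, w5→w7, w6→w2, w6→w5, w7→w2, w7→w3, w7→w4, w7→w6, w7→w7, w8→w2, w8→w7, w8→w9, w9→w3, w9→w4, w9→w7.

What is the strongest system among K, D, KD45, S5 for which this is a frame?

D

Serial (axiom D): yes — every world has a successor (e.g. w1 R w1).
Euclidean (axiom 5): no — w1 R w2 and w1 R w3, but not w2 R w3.
Transitive (axiom 4): no — w1 R w2 and w2 R w7, but not w1 R w7.
Reflexive (axiom T): no — w2 is not related to itself.
So F validates K, D; KD45 would additionally require R to be Euclidean and transitive. The strongest is D.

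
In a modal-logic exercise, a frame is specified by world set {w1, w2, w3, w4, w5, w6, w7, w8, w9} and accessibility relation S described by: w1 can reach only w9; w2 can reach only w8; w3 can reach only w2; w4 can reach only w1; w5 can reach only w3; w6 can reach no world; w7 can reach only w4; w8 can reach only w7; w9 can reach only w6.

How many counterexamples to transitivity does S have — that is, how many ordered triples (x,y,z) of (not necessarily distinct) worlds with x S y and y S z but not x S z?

Enumerating: (w1,w9,w6), (w2,w8,w7), (w3,w2,w8), (w4,w1,w9), (w5,w3,w2), (w7,w4,w1), (w8,w7,w4).

7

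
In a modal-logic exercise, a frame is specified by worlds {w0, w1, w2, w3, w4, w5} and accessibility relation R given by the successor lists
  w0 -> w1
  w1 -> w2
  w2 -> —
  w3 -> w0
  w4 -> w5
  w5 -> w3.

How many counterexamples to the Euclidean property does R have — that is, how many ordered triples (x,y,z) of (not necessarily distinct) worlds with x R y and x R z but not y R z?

5

Enumerating: (w0,w1,w1), (w1,w2,w2), (w3,w0,w0), (w4,w5,w5), (w5,w3,w3).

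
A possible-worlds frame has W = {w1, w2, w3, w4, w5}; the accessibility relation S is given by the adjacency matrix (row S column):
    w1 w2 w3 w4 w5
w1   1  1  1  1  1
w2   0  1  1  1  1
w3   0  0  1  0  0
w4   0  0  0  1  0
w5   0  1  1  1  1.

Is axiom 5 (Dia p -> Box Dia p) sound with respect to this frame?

By correspondence theory, 5 is valid on a frame iff S is Euclidean.
Euclidean: no — w1 S w3 and w1 S w2, but not w3 S w2.

No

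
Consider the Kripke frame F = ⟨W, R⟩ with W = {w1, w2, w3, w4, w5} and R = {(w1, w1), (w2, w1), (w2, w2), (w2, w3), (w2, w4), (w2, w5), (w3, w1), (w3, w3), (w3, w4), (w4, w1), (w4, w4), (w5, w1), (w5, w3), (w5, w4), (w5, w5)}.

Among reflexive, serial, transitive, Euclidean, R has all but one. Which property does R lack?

Euclidean

Reflexive: yes — every world is R-related to itself.
Serial: yes — every world has a successor (e.g. w1 R w1).
Transitive: yes — every two-step R-path is closed by a direct edge.
Euclidean: no — w2 R w1 and w2 R w3, but not w1 R w3.
Only Euclidean fails.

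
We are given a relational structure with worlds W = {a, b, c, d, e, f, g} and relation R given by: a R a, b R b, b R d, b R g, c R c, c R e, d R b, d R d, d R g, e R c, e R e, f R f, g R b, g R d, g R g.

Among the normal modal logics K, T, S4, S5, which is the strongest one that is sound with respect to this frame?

Reflexive (axiom T): yes — every world is R-related to itself.
Transitive (axiom 4): yes — every two-step R-path is closed by a direct edge.
Euclidean (axiom 5): yes — any two successors of a common world are R-related.
So F validates K, T, S4, S5. The strongest is S5.

S5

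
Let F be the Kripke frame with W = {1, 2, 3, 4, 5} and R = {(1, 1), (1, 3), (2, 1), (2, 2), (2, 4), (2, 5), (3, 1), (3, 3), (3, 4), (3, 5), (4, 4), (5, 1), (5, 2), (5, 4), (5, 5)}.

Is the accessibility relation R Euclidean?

No

Euclidean: no — 2 R 1 and 2 R 4, but not 1 R 4.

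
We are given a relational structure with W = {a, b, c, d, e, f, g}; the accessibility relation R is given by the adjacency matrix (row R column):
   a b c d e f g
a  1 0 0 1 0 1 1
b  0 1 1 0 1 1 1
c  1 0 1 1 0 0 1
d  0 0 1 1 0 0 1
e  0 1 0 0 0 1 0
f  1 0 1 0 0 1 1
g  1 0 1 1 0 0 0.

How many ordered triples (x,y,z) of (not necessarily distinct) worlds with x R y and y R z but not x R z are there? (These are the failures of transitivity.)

Enumerating: (a,d,c), (a,f,c), (a,g,c), (b,c,a), (b,c,d), (b,f,a), (b,g,a), (b,g,d), (c,a,f), (d,c,a), (d,g,a), (e,b,c), … and 12 more.
Total: 24.

24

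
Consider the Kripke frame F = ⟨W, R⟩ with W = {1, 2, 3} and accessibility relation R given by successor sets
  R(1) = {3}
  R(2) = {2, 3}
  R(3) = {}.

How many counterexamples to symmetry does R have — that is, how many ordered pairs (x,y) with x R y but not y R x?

2

Enumerating: (1,3), (2,3).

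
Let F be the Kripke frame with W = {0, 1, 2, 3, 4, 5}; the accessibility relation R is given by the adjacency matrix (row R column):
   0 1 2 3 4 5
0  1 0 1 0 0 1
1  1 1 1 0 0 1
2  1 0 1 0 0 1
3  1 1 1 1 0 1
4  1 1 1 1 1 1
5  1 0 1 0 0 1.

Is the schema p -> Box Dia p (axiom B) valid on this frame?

No

Axiom B corresponds to the accessibility relation being symmetric.
Symmetric: no — 1 R 0 but not 0 R 1.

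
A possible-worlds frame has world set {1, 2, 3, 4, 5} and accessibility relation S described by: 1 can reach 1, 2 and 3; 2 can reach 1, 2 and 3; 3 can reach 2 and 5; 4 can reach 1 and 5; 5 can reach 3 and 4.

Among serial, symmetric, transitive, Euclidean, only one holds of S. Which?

Serial: yes — every world has a successor (e.g. 1 S 1).
Symmetric: no — 1 S 3 but not 3 S 1.
Transitive: no — 1 S 3 and 3 S 5, but not 1 S 5.
Euclidean: no — 2 S 3 and 2 S 1, but not 3 S 1.
Only serial holds.

serial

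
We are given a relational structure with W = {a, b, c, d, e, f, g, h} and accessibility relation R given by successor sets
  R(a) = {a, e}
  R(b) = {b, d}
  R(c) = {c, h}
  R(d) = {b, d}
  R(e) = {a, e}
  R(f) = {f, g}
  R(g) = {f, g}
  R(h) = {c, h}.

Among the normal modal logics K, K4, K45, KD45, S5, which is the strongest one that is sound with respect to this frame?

S5

Transitive (axiom 4): yes — every two-step R-path is closed by a direct edge.
Euclidean (axiom 5): yes — any two successors of a common world are R-related.
Serial (axiom D): yes — every world has a successor (e.g. a R a).
Reflexive (axiom T): yes — every world is R-related to itself.
So F validates K, K4, K45, KD45, S5. The strongest is S5.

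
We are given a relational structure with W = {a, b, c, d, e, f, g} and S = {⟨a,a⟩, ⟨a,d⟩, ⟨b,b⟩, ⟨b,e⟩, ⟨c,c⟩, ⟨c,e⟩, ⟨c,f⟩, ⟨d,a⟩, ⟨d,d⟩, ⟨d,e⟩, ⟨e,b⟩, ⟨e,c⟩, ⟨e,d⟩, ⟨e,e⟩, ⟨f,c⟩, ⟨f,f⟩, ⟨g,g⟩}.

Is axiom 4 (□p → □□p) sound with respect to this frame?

No

By correspondence theory, 4 is valid on a frame iff S is transitive.
Transitive: no — a S d and d S e, but not a S e.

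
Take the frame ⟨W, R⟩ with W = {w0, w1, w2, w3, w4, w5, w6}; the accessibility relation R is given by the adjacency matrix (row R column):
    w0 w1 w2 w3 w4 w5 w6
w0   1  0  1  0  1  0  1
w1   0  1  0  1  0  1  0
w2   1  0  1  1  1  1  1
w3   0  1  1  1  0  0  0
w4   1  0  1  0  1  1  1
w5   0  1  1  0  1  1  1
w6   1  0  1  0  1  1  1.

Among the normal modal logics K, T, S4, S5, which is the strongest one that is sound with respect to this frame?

T

Reflexive (axiom T): yes — every world is R-related to itself.
Transitive (axiom 4): no — w0 R w2 and w2 R w3, but not w0 R w3.
Euclidean (axiom 5): no — w1 R w3 and w1 R w5, but not w3 R w5.
So F validates K, T; S4 would additionally require R to be transitive. The strongest is T.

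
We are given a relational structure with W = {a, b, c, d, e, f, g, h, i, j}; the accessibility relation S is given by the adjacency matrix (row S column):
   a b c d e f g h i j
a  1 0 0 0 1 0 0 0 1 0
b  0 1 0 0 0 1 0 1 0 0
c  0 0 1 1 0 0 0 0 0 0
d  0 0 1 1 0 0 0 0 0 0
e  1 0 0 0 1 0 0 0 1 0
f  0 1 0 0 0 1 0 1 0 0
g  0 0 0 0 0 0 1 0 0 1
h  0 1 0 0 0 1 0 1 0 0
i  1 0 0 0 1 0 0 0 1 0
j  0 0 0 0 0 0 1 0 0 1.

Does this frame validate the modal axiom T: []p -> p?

Yes

Axiom T corresponds to the accessibility relation being reflexive.
Reflexive: yes — every world is S-related to itself.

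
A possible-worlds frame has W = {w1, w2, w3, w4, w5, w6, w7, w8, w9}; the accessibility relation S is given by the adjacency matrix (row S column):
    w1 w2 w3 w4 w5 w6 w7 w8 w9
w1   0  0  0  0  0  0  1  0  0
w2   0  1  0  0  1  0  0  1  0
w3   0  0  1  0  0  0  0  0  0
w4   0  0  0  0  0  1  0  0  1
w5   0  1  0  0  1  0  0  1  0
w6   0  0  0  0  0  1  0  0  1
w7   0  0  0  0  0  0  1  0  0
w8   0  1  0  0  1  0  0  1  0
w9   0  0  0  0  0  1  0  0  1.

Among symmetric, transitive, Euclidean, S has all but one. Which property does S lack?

symmetric

Symmetric: no — w1 S w7 but not w7 S w1.
Transitive: yes — every two-step S-path is closed by a direct edge.
Euclidean: yes — any two successors of a common world are S-related.
Only symmetric fails.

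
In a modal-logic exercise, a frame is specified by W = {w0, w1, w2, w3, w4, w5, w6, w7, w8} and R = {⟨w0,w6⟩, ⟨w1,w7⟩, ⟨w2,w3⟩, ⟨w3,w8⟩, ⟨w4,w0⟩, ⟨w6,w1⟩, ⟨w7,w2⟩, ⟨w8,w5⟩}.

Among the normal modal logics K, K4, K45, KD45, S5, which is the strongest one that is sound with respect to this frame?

Transitive (axiom 4): no — w0 R w6 and w6 R w1, but not w0 R w1.
Euclidean (axiom 5): no — w0 R w6 and w0 R w6, but not w6 R w6.
Serial (axiom D): no — w5 has no R-successor.
Reflexive (axiom T): no — w0 is not related to itself.
So F validates K; K4 would additionally require R to be transitive. The strongest is K.

K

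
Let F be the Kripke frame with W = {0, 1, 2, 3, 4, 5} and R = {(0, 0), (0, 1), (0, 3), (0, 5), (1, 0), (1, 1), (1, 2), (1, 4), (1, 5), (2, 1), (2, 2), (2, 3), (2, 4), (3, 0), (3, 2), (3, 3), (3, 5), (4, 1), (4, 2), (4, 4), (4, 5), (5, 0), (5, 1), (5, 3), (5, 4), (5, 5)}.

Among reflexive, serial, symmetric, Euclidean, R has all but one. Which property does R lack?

Reflexive: yes — every world is R-related to itself.
Serial: yes — every world has a successor (e.g. 0 R 0).
Symmetric: yes — every pair in R has its reverse in R.
Euclidean: no — 0 R 1 and 0 R 3, but not 1 R 3.
Only Euclidean fails.

Euclidean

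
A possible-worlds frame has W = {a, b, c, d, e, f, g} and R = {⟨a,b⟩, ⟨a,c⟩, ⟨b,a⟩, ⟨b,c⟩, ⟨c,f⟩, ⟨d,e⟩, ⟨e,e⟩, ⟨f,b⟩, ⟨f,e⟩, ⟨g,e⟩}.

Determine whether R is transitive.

No

Transitive: no — a R c and c R f, but not a R f.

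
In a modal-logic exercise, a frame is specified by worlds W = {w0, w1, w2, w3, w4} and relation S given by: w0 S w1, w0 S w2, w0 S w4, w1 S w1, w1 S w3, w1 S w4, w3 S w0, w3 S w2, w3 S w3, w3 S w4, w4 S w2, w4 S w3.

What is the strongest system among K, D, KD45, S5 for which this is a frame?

Serial (axiom D): no — w2 has no S-successor.
Euclidean (axiom 5): no — w0 S w1 and w0 S w2, but not w1 S w2.
Transitive (axiom 4): no — w0 S w1 and w1 S w3, but not w0 S w3.
Reflexive (axiom T): no — w0 is not related to itself.
So F validates K; D would additionally require S to be serial. The strongest is K.

K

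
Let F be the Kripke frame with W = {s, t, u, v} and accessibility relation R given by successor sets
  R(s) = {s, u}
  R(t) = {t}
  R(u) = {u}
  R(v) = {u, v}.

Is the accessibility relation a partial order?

Reflexive: yes — every world is R-related to itself.
Transitive: yes — every two-step R-path is closed by a direct edge.
Antisymmetric: yes — no distinct pair is related both ways.
So R is a partial order.

Yes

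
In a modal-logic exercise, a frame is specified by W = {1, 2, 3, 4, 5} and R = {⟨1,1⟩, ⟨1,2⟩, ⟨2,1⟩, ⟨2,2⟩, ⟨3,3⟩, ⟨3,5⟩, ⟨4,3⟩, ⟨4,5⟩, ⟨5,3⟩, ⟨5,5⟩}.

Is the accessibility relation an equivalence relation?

No

Reflexive: no — 4 is not related to itself.
Symmetric: no — 4 R 3 but not 3 R 4.
Transitive: yes — every two-step R-path is closed by a direct edge.
So R is not an equivalence relation.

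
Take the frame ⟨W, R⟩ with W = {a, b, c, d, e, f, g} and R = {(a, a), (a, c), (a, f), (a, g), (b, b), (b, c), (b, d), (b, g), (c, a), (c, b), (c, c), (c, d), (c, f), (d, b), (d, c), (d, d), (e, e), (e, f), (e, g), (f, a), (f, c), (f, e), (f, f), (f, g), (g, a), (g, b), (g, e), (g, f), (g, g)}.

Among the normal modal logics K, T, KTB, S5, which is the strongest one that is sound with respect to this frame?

Reflexive (axiom T): yes — every world is R-related to itself.
Symmetric (axiom B): yes — every pair in R has its reverse in R.
Euclidean (axiom 5): no — a R c and a R g, but not c R g.
So F validates K, T, KTB; S5 would additionally require R to be Euclidean. The strongest is KTB.

KTB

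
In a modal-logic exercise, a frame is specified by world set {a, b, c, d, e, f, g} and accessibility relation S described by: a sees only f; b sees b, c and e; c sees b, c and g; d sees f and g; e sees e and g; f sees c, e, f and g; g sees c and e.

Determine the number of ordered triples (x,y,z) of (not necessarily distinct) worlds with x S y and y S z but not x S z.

Enumerating: (a,f,c), (a,f,e), (a,f,g), (b,c,g), (b,e,g), (c,b,e), (c,g,e), (d,f,c), (d,f,e), (d,g,c), (d,g,e), (e,g,c), (f,c,b), (g,c,b), (g,c,g), (g,e,g).

16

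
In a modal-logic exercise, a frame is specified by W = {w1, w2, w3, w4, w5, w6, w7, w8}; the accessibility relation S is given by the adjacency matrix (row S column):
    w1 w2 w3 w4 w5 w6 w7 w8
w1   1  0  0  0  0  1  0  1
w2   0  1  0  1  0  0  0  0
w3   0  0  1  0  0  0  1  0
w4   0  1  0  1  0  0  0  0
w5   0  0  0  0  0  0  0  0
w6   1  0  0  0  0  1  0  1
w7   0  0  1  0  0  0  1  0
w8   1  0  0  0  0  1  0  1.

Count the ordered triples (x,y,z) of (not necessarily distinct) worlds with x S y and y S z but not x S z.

S is transitive; there are no such tuples.

0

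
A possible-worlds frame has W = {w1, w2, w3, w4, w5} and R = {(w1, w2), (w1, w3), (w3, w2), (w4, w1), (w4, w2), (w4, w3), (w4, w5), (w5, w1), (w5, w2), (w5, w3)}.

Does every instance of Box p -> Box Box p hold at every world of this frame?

Yes

The schema 4 characterises exactly the transitive frames.
Transitive: yes — every two-step R-path is closed by a direct edge.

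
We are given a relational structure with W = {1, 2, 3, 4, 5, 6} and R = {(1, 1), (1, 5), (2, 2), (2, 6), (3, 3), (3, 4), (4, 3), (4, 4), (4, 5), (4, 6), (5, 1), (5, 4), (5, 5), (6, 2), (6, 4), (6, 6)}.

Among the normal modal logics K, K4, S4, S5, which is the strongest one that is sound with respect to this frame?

Transitive (axiom 4): no — 1 R 5 and 5 R 4, but not 1 R 4.
Reflexive (axiom T): yes — every world is R-related to itself.
Euclidean (axiom 5): no — 4 R 3 and 4 R 5, but not 3 R 5.
So F validates K; K4 would additionally require R to be transitive. The strongest is K.

K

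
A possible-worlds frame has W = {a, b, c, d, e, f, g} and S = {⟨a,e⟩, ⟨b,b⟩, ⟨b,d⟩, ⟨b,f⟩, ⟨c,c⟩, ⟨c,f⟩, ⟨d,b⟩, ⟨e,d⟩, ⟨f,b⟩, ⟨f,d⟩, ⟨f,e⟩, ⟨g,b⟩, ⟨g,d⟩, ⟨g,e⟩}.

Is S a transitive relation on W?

Transitive: no — a S e and e S d, but not a S d.

No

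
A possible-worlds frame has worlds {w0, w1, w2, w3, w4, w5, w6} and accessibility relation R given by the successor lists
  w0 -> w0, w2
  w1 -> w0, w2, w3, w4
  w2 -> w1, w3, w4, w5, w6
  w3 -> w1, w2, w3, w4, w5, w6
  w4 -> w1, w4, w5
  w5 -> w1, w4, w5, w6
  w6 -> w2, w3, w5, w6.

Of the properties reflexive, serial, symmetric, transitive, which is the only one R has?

serial

Reflexive: no — w1 is not related to itself.
Serial: yes — every world has a successor (e.g. w0 R w0).
Symmetric: no — w0 R w2 but not w2 R w0.
Transitive: no — w0 R w2 and w2 R w1, but not w0 R w1.
Only serial holds.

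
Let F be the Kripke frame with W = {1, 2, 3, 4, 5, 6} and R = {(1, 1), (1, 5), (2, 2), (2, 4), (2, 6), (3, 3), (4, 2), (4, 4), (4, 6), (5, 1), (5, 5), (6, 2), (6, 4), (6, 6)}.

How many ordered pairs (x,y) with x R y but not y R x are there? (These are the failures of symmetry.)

0

R is symmetric; there are no such tuples.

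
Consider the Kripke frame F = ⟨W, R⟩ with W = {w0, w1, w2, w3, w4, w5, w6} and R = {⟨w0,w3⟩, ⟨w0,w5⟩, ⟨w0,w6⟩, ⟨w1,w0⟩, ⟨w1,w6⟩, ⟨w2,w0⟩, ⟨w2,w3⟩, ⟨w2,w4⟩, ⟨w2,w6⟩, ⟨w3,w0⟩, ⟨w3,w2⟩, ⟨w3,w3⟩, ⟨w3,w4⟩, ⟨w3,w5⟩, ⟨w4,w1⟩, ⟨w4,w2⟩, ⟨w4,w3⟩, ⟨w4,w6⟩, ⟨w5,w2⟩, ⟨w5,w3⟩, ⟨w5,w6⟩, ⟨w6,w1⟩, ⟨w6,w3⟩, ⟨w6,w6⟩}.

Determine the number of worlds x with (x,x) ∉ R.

Enumerating: w0, w1, w2, w4, w5.

5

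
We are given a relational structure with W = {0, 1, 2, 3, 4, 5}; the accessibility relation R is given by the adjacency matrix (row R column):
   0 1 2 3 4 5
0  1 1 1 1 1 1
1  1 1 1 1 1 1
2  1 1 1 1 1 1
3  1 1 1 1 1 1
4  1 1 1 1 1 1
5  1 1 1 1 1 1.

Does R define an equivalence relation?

Reflexive: yes — every world is R-related to itself.
Symmetric: yes — every pair in R has its reverse in R.
Transitive: yes — every two-step R-path is closed by a direct edge.
So R is an equivalence relation.

Yes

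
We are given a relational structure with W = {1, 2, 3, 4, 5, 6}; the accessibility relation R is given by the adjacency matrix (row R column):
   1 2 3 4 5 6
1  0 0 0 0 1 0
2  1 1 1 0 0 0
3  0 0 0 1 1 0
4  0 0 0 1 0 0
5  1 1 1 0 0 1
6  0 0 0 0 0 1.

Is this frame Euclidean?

Euclidean: no — 2 R 1 and 2 R 3, but not 1 R 3.

No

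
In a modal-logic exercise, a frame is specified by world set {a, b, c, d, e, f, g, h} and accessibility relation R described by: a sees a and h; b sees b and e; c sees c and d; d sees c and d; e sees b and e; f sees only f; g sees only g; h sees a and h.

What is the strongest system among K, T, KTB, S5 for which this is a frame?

S5

Reflexive (axiom T): yes — every world is R-related to itself.
Symmetric (axiom B): yes — every pair in R has its reverse in R.
Euclidean (axiom 5): yes — any two successors of a common world are R-related.
So F validates K, T, KTB, S5. The strongest is S5.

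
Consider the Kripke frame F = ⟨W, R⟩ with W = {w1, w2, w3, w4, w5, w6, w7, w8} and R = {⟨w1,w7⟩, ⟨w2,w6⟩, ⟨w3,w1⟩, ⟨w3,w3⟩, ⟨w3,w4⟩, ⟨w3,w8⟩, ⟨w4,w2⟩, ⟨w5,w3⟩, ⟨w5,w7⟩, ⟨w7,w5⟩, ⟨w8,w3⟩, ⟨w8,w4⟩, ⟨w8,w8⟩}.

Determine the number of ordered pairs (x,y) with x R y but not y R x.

Enumerating: (w1,w7), (w2,w6), (w3,w1), (w3,w4), (w4,w2), (w5,w3), (w8,w4).

7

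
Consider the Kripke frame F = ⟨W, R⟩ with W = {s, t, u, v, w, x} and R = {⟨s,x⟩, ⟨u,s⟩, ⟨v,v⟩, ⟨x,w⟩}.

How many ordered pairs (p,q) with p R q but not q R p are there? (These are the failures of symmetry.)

Enumerating: (s,x), (u,s), (x,w).

3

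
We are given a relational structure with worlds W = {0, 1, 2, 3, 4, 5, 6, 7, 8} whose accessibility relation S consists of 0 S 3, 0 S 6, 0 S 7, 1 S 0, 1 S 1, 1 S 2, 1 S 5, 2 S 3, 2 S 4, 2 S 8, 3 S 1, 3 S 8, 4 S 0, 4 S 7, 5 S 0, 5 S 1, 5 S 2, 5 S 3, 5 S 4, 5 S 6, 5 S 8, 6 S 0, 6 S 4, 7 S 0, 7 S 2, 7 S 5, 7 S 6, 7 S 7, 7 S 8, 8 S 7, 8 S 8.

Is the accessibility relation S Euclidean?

Euclidean: no — 0 S 3 and 0 S 6, but not 3 S 6.

No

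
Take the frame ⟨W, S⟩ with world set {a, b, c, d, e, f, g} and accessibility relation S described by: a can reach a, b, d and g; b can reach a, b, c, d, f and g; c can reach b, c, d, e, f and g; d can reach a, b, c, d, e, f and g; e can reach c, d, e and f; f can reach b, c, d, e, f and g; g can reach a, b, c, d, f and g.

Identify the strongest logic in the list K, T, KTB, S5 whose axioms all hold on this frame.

Reflexive (axiom T): yes — every world is S-related to itself.
Symmetric (axiom B): yes — every pair in S has its reverse in S.
Euclidean (axiom 5): no — b S a and b S c, but not a S c.
So F validates K, T, KTB; S5 would additionally require S to be Euclidean. The strongest is KTB.

KTB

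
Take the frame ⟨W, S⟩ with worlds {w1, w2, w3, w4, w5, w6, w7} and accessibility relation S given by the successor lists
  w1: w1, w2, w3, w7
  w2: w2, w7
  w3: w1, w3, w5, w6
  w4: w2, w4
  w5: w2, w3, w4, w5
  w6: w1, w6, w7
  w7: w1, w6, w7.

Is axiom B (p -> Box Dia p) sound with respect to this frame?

The schema B characterises exactly the symmetric frames.
Symmetric: no — w1 S w2 but not w2 S w1.

No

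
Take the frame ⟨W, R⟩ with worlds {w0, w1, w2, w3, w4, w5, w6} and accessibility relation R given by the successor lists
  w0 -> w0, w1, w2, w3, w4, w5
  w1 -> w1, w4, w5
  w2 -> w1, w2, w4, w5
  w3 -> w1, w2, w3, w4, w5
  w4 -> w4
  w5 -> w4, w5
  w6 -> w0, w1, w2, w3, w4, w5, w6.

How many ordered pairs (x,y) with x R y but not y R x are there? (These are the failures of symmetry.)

Enumerating: (w0,w1), (w0,w2), (w0,w3), (w0,w4), (w0,w5), (w1,w4), (w1,w5), (w2,w1), (w2,w4), (w2,w5), (w3,w1), (w3,w2), … and 9 more.
Total: 21.

21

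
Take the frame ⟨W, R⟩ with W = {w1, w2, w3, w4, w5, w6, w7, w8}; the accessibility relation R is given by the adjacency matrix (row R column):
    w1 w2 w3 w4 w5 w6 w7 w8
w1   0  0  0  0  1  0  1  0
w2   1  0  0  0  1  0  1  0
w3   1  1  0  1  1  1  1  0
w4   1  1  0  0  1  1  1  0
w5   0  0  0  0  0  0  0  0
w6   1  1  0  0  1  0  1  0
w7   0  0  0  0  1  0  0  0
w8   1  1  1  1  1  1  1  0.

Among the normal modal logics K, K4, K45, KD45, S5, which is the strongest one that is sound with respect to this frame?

K4

Transitive (axiom 4): yes — every two-step R-path is closed by a direct edge.
Euclidean (axiom 5): no — w1 R w5 and w1 R w7, but not w5 R w7.
Serial (axiom D): no — w5 has no R-successor.
Reflexive (axiom T): no — w1 is not related to itself.
So F validates K, K4; K45 would additionally require R to be Euclidean. The strongest is K4.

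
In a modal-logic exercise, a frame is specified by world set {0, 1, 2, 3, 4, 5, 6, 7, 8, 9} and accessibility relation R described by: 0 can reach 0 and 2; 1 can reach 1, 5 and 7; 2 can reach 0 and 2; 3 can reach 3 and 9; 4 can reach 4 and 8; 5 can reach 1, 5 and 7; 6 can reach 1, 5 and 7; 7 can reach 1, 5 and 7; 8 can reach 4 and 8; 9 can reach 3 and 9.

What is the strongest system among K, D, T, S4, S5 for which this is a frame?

D

Serial (axiom D): yes — every world has a successor (e.g. 0 R 0).
Reflexive (axiom T): no — 6 is not related to itself.
Transitive (axiom 4): yes — every two-step R-path is closed by a direct edge.
Euclidean (axiom 5): yes — any two successors of a common world are R-related.
So F validates K, D; T would additionally require R to be reflexive. The strongest is D.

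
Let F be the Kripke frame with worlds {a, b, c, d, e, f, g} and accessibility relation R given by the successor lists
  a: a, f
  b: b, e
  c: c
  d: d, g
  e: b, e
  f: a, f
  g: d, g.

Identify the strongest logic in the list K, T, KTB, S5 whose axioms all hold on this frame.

Reflexive (axiom T): yes — every world is R-related to itself.
Symmetric (axiom B): yes — every pair in R has its reverse in R.
Euclidean (axiom 5): yes — any two successors of a common world are R-related.
So F validates K, T, KTB, S5. The strongest is S5.

S5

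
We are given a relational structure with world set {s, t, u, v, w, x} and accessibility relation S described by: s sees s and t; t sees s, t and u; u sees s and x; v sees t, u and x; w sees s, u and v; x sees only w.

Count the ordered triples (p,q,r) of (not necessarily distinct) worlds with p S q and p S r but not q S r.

Enumerating: (t,s,u), (t,u,t), (t,u,u), (u,s,x), (u,x,s), (u,x,x), (v,t,x), (v,u,t), (v,u,u), (v,x,t), (v,x,u), (v,x,x), … and 7 more.
Total: 19.

19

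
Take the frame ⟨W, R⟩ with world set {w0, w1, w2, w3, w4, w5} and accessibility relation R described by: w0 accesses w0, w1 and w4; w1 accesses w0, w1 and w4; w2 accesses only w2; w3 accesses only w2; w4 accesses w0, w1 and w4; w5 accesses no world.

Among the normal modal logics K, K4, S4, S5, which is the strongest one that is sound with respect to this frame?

K4

Transitive (axiom 4): yes — every two-step R-path is closed by a direct edge.
Reflexive (axiom T): no — w3 is not related to itself.
Euclidean (axiom 5): yes — any two successors of a common world are R-related.
So F validates K, K4; S4 would additionally require R to be reflexive. The strongest is K4.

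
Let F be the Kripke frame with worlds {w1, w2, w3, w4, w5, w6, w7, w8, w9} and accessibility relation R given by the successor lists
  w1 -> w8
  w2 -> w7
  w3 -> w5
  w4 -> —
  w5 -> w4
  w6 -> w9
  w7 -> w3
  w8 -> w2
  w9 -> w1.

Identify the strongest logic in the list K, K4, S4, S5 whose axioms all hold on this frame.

K

Transitive (axiom 4): no — w1 R w8 and w8 R w2, but not w1 R w2.
Reflexive (axiom T): no — w1 is not related to itself.
Euclidean (axiom 5): no — w1 R w8 and w1 R w8, but not w8 R w8.
So F validates K; K4 would additionally require R to be transitive. The strongest is K.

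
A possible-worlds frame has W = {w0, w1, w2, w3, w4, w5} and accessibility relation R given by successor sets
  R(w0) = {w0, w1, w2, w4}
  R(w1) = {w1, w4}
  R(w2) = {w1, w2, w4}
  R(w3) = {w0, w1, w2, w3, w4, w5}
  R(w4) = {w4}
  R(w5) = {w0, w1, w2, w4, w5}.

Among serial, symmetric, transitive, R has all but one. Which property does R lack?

symmetric

Serial: yes — every world has a successor (e.g. w0 R w0).
Symmetric: no — w0 R w1 but not w1 R w0.
Transitive: yes — every two-step R-path is closed by a direct edge.
Only symmetric fails.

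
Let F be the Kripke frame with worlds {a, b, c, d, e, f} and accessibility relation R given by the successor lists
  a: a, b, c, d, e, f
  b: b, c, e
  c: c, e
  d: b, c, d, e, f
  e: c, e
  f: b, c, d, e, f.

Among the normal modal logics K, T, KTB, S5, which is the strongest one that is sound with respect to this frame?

Reflexive (axiom T): yes — every world is R-related to itself.
Symmetric (axiom B): no — a R b but not b R a.
Euclidean (axiom 5): no — a R b and a R d, but not b R d.
So F validates K, T; KTB would additionally require R to be symmetric. The strongest is T.

T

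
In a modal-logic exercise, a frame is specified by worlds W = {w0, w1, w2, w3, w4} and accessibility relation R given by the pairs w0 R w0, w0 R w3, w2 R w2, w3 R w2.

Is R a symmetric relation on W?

No

Symmetric: no — w0 R w3 but not w3 R w0.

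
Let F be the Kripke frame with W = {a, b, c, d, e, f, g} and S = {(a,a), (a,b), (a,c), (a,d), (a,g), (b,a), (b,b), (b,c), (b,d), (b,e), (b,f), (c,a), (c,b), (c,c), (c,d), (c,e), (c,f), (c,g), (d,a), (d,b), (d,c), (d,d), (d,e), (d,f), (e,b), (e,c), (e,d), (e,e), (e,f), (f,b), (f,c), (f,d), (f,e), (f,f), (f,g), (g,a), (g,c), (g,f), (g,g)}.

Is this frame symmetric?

Yes

Symmetric: yes — every pair in S has its reverse in S.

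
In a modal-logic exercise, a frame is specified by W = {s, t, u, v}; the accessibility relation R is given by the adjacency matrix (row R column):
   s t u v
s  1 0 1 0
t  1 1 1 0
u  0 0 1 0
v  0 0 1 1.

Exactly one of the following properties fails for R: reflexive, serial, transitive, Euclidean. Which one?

Euclidean

Reflexive: yes — every world is R-related to itself.
Serial: yes — every world has a successor (e.g. s R s).
Transitive: yes — every two-step R-path is closed by a direct edge.
Euclidean: no — t R u and t R s, but not u R s.
Only Euclidean fails.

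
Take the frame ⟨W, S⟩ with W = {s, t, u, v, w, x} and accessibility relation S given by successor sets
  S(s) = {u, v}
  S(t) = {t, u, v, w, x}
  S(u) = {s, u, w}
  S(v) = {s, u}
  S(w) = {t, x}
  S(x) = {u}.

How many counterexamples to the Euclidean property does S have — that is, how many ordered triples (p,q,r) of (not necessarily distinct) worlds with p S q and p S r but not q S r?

24

Enumerating: (s,u,v), (s,v,v), (t,u,t), (t,u,v), (t,u,x), (t,v,t), (t,v,v), (t,v,w), (t,v,x), (t,w,u), (t,w,v), (t,w,w), … and 12 more.
Total: 24.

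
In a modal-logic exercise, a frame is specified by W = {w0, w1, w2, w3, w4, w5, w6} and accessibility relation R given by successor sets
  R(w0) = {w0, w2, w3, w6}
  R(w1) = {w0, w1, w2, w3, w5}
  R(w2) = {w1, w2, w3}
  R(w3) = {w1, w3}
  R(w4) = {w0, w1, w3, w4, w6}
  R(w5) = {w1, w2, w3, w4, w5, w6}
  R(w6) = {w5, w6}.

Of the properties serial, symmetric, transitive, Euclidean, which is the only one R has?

Serial: yes — every world has a successor (e.g. w0 R w0).
Symmetric: no — w0 R w2 but not w2 R w0.
Transitive: no — w0 R w2 and w2 R w1, but not w0 R w1.
Euclidean: no — w0 R w2 and w0 R w6, but not w2 R w6.
Only serial holds.

serial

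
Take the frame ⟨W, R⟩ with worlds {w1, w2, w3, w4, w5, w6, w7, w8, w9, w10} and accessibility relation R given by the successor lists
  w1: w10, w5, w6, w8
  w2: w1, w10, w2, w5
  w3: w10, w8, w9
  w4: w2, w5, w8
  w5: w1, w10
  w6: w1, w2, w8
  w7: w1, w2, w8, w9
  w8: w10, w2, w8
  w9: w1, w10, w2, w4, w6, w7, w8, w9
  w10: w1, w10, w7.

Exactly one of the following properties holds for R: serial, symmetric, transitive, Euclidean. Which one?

Serial: yes — every world has a successor (e.g. w1 R w10).
Symmetric: no — w1 R w8 but not w8 R w1.
Transitive: no — w1 R w10 and w10 R w7, but not w1 R w7.
Euclidean: no — w1 R w10 and w1 R w5, but not w10 R w5.
Only serial holds.

serial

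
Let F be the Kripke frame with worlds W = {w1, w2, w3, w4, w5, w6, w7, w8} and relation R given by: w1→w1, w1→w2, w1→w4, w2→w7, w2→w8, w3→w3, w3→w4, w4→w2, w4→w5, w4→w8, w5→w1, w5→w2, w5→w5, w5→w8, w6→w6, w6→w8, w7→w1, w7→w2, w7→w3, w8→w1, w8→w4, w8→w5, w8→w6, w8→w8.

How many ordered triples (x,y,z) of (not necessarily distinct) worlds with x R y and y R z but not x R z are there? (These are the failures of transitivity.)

33

Enumerating: (w1,w2,w7), (w1,w2,w8), (w1,w4,w5), (w1,w4,w8), (w2,w7,w1), (w2,w7,w2), (w2,w7,w3), (w2,w8,w1), (w2,w8,w4), (w2,w8,w5), (w2,w8,w6), (w3,w4,w2), … and 21 more.
Total: 33.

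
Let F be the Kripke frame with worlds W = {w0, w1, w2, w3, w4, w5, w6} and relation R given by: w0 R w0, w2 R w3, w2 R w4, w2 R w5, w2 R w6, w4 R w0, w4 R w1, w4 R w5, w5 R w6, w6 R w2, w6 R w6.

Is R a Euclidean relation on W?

No

Euclidean: no — w2 R w3 and w2 R w4, but not w3 R w4.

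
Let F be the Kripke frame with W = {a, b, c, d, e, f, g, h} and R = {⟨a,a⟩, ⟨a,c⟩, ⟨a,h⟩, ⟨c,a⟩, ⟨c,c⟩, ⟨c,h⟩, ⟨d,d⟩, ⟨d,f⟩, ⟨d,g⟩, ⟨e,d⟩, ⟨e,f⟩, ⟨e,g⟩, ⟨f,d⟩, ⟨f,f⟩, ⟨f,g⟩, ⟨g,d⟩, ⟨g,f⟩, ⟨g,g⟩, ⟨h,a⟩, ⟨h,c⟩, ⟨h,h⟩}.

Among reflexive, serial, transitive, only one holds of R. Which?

Reflexive: no — b is not related to itself.
Serial: no — b has no R-successor.
Transitive: yes — every two-step R-path is closed by a direct edge.
Only transitive holds.

transitive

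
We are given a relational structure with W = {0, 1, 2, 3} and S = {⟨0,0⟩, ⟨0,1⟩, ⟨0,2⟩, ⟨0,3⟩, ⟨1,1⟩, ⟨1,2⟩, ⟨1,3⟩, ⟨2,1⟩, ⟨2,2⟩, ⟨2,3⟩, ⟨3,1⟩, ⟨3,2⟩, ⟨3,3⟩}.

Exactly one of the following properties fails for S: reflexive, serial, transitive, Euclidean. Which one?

Euclidean

Reflexive: yes — every world is S-related to itself.
Serial: yes — every world has a successor (e.g. 0 S 0).
Transitive: yes — every two-step S-path is closed by a direct edge.
Euclidean: no — 0 S 1 and 0 S 0, but not 1 S 0.
Only Euclidean fails.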